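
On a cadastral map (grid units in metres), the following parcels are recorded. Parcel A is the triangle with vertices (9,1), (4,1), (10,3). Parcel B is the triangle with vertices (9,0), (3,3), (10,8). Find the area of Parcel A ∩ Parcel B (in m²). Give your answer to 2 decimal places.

The intersection is the polygon with vertices (7,1), (5.8,1.6), (9.348,2.783), (9.167,1.333), (9,1).
By the shoelace formula its area is 3.65.

3.65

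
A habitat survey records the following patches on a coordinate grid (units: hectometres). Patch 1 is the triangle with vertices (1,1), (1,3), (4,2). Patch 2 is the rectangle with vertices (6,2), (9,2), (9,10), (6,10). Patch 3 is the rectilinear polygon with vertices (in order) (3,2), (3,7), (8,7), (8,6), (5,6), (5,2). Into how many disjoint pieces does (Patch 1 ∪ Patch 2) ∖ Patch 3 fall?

2

(Patch 1 ∪ Patch 2) ∖ Patch 3 splits into 2 disjoint pieces (area 2.8333, area 22).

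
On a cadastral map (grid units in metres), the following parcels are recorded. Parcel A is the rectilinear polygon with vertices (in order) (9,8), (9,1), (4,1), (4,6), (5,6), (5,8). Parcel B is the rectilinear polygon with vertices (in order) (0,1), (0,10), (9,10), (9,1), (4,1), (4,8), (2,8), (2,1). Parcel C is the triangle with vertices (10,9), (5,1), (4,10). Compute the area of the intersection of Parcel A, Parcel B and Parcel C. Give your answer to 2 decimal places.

The intersection is the polygon with vertices (5,6), (5,8), (9,8), (9,7.4), (5,1), (4.444,6).
By the shoelace formula its area is 16.59.

16.59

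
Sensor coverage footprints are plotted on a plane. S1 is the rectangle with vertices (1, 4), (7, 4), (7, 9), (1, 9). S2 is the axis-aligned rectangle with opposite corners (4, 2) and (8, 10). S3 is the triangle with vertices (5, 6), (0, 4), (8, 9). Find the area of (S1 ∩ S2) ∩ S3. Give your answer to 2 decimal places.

2.51

The region (S1 ∩ S2) ∩ S3 is the polygon with vertices (7,8), (5,6), (4,5.6), (4,6.5), (7,8.375).
By the shoelace formula its area is 2.51.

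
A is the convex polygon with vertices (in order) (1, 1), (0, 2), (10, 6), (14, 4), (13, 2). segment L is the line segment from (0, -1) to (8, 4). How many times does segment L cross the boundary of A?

1

The segment meets the boundary at (3.538,1.212).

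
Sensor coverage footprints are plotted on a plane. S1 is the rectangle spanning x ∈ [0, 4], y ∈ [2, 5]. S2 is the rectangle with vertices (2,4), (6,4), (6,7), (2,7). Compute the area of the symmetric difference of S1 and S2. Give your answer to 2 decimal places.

20.00

|S1∩S2|: x∈[2,4], y∈[4,5] → 2·1 = 2.
|S1 △ S2| = |S1| + |S2| − 2·|S1∩S2| = 12 + 12 − 4 = 20.00.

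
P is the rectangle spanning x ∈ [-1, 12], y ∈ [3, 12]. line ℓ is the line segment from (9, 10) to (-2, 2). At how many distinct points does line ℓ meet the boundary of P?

The segment meets the boundary at (-0.625,3).

1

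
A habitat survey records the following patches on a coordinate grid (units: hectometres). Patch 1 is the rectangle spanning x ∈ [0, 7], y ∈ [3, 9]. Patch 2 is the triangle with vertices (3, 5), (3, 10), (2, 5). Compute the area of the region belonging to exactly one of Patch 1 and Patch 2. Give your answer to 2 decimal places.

39.70

|Patch 1| = 42, |Patch 2| = 2.5, |Patch 1∩Patch 2| = 2.4.
|Patch 1 △ Patch 2| = |Patch 1| + |Patch 2| − 2·|Patch 1∩Patch 2| = 42 + 2.5 − 4.8 = 39.70.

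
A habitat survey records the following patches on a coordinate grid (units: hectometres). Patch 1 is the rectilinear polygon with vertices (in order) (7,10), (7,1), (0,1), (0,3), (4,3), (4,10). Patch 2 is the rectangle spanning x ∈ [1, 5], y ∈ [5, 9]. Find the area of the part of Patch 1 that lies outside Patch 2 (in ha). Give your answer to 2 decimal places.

31.00

|Patch 1| = 35, |Patch 1∩Patch 2| = 4.
|Patch 1 ∖ Patch 2| = |Patch 1| − |Patch 1∩Patch 2| = 35 − 4 = 31.00.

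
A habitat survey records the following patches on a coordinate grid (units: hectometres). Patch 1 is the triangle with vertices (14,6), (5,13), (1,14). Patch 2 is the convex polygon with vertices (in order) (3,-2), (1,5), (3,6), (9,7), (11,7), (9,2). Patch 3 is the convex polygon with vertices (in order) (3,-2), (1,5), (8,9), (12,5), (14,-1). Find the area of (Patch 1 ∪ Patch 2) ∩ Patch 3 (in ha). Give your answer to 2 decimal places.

The region (Patch 1 ∪ Patch 2) ∩ Patch 3 is the polygon with vertices (3,6), (9,7), (10,7), (10.714,6.286), (9,2), (3,-2), (1,5).
By the shoelace formula its area is 51.64.

51.64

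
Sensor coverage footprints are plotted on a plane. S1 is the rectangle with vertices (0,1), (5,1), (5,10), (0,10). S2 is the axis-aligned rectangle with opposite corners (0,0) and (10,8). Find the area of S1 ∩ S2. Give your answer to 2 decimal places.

|S1∩S2|: x∈[0,5], y∈[1,8] → 5·7 = 35.

35.00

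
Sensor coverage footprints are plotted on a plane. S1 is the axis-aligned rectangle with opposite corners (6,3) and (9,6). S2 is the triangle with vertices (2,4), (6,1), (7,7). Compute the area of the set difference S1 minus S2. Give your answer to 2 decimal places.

|S1| = 9, |S1∩S2| = 1.75.
|S1 ∖ S2| = |S1| − |S1∩S2| = 9 − 1.75 = 7.25.

7.25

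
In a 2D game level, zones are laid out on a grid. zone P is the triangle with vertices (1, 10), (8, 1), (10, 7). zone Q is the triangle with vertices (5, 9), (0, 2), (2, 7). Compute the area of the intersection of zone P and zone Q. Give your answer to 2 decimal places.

1.18

The intersection is the polygon with vertices (2.878,7.585), (4.667,8.778), (4.808,8.731), (3.457,6.84).
By the shoelace formula its area is 1.18.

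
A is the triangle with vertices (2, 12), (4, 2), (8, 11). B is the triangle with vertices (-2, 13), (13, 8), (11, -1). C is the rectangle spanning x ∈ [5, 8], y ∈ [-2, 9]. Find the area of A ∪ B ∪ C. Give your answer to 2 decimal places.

By inclusion–exclusion:
Individual areas: |A| = 29, |B| = 72.5, |C| = 33.
|A∩B| = 18.6352.
|A∩C| = 5.0139.
|B∩C| = 15.4615.
|A∩B∩C| = 4.7933.
|A ∪ B ∪ C| = 134.5 − 39.1106 + 4.7933 = 100.18.

100.18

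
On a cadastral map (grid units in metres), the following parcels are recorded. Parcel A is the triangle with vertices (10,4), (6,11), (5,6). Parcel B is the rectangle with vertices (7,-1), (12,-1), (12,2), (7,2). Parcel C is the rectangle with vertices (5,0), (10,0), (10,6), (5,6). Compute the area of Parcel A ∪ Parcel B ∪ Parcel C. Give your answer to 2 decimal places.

48.64

By inclusion–exclusion:
Individual areas: |Parcel A| = 13.5, |Parcel B| = 15, |Parcel C| = 30.
|Parcel A∩Parcel B| = 0.
|Parcel A∩Parcel C| = 3.8571.
|Parcel B∩Parcel C|: x∈[7,10], y∈[0,2] → 3·2 = 6.
|Parcel A∩Parcel B∩Parcel C| = 0.
|Parcel A ∪ Parcel B ∪ Parcel C| = 58.5 − 9.8571 + 0 = 48.64.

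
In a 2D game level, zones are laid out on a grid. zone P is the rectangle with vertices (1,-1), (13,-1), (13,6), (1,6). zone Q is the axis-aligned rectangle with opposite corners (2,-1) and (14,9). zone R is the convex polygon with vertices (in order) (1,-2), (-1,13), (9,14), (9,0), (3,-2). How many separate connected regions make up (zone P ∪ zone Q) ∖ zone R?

1

(zone P ∪ zone Q) ∖ zone R is a single connected region.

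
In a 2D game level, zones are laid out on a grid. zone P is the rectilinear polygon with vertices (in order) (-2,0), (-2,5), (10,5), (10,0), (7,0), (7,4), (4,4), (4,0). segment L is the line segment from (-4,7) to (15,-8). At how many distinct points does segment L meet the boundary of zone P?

The segment meets the boundary at (4,0.684), (-1.467,5).

2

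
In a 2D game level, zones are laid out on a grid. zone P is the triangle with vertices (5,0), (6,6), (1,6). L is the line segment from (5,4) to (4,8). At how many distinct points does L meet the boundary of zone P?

1

The segment meets the boundary at (4.5,6).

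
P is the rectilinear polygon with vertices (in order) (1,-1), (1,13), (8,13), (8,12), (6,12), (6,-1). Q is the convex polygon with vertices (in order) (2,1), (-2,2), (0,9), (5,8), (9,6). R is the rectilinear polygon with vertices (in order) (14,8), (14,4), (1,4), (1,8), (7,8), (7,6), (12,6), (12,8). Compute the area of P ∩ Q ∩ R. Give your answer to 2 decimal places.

The intersection is the polygon with vertices (6,7.5), (6,4), (1,4), (1,8), (5,8).
By the shoelace formula its area is 19.75.

19.75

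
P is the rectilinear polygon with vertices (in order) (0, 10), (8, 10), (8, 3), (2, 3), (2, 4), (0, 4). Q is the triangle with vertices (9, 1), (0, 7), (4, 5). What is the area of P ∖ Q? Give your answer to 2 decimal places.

51.50

|P| = 54, |P∩Q| = 2.5.
|P ∖ Q| = |P| − |P∩Q| = 54 − 2.5 = 51.50.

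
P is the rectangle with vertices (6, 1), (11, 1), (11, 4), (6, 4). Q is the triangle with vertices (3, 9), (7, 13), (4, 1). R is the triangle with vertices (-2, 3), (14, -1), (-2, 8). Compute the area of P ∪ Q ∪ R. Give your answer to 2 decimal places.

By inclusion–exclusion:
Individual areas: |P| = 15, |Q| = 18, |R| = 40.
|P∩Q| = 0.
|P∩R| = 5.5556.
|Q∩R| = 2.2779.
|P∩Q∩R| = 0.
|P ∪ Q ∪ R| = 73 − 7.8335 + 0 = 65.17.

65.17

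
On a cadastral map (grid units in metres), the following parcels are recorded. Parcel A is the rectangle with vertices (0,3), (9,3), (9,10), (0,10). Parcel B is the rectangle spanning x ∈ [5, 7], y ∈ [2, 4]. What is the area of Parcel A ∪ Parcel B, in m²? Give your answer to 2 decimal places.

65.00

By inclusion–exclusion:
Individual areas: |Parcel A| = 63, |Parcel B| = 4.
|Parcel A∩Parcel B|: x∈[5,7], y∈[3,4] → 2·1 = 2.
|Parcel A ∪ Parcel B| = 67 − 2 = 65.00.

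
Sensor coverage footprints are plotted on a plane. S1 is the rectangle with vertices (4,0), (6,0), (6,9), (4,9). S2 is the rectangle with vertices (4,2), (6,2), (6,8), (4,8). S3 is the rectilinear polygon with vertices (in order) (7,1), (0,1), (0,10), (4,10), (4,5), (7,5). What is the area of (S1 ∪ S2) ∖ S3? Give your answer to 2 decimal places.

|S1 ∪ S2| = 18.
|(S1 ∪ S2) ∩ S3| = 8.
|(S1 ∪ S2) ∖ S3| = 18 − 8 = 10.00.

10.00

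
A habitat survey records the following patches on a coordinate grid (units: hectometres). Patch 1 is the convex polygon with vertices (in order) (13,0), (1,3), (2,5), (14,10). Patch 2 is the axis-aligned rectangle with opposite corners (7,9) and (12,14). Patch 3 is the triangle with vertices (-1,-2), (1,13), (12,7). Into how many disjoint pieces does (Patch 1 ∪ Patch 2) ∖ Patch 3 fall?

1

(Patch 1 ∪ Patch 2) ∖ Patch 3 is a single connected region.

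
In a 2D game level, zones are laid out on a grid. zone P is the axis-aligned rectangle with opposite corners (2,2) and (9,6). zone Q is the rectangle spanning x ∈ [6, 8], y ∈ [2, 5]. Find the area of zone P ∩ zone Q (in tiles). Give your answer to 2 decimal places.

6.00

|zone P∩zone Q|: x∈[6,8], y∈[2,5] → 2·3 = 6.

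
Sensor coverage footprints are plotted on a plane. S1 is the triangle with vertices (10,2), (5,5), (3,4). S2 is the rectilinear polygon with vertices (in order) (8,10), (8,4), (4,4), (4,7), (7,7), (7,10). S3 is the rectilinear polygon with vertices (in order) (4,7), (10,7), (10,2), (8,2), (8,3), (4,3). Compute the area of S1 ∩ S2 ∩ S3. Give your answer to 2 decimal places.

The intersection is the polygon with vertices (6.667,4), (4,4), (4,4.5), (5,5).
By the shoelace formula its area is 1.58.

1.58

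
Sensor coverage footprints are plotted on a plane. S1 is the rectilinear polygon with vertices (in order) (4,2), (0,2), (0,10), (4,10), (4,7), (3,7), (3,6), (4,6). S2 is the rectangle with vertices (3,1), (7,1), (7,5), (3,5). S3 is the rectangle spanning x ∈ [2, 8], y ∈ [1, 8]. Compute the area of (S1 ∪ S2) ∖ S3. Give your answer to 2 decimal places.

|S1 ∪ S2| = 44.
|(S1 ∪ S2) ∩ S3| = 24.
|(S1 ∪ S2) ∖ S3| = 44 − 24 = 20.00.

20.00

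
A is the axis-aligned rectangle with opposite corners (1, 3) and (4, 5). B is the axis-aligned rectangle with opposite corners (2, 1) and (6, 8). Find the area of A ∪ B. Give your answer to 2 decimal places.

30.00

By inclusion–exclusion:
Individual areas: |A| = 6, |B| = 28.
|A∩B|: x∈[2,4], y∈[3,5] → 2·2 = 4.
|A ∪ B| = 34 − 4 = 30.00.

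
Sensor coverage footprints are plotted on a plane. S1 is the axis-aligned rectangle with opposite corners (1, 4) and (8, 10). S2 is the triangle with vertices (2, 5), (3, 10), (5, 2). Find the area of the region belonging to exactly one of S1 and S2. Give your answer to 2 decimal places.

36.00

|S1| = 42, |S2| = 9, |S1∩S2| = 7.5.
|S1 △ S2| = |S1| + |S2| − 2·|S1∩S2| = 42 + 9 − 15 = 36.00.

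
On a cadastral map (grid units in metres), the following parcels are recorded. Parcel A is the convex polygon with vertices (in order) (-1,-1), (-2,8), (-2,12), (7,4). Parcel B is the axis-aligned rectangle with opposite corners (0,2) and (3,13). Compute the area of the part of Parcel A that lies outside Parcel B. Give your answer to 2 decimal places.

35.83

|Parcel A| = 56.5, |Parcel A∩Parcel B| = 20.6667.
|Parcel A ∖ Parcel B| = |Parcel A| − |Parcel A∩Parcel B| = 56.5 − 20.6667 = 35.83.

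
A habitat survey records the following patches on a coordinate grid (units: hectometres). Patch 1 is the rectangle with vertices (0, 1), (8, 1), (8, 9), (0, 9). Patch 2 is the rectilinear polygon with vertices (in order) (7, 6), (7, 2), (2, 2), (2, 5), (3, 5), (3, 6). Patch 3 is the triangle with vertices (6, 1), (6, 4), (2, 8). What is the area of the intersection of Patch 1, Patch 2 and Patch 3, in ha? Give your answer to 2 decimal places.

The intersection is the polygon with vertices (5.429,2), (3.143,6), (4,6), (6,4), (6,2).
By the shoelace formula its area is 4.86.

4.86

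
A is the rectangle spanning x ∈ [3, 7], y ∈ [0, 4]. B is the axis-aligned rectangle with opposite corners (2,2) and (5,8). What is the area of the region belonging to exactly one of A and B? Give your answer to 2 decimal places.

26.00

|A∩B|: x∈[3,5], y∈[2,4] → 2·2 = 4.
|A △ B| = |A| + |B| − 2·|A∩B| = 16 + 18 − 8 = 26.00.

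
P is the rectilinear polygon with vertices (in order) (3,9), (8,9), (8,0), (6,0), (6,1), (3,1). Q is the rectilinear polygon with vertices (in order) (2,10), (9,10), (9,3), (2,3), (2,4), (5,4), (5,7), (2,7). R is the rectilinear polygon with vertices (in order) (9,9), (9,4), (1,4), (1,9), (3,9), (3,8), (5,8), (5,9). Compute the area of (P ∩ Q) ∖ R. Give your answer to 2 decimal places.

7.00

|P ∩ Q| = 24.
|(P ∩ Q) ∩ R| = 17.
|(P ∩ Q) ∖ R| = 24 − 17 = 7.00.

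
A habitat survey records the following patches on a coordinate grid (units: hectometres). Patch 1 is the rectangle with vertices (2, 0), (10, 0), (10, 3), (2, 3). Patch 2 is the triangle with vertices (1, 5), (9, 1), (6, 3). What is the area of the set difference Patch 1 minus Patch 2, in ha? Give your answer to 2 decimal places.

23.00

|Patch 1| = 24, |Patch 1∩Patch 2| = 1.
|Patch 1 ∖ Patch 2| = |Patch 1| − |Patch 1∩Patch 2| = 24 − 1 = 23.00.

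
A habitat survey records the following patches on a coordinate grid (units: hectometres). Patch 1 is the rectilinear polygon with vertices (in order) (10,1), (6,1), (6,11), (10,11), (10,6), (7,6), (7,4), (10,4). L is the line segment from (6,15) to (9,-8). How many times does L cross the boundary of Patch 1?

4

The segment meets the boundary at (7.826,1), (7.435,4), (7.174,6), (6.522,11).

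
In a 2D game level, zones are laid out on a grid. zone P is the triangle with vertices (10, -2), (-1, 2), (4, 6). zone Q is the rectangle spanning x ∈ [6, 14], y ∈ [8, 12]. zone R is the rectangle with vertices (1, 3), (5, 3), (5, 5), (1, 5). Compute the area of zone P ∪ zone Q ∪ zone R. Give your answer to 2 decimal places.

By inclusion–exclusion:
Individual areas: |zone P| = 32, |zone Q| = 32, |zone R| = 8.
|zone P∩zone Q| = 0.
|zone P∩zone R| = 6.7333.
|zone Q∩zone R| = 0 (no overlap).
|zone P∩zone Q∩zone R| = 0.
|zone P ∪ zone Q ∪ zone R| = 72 − 6.7333 + 0 = 65.27.

65.27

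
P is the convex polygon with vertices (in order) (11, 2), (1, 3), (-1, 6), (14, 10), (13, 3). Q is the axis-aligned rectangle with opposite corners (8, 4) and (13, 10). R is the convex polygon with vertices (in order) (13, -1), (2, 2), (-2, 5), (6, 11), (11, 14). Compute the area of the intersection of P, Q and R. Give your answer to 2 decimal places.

19.58

The intersection is the polygon with vertices (8,4), (8,8.4), (11.618,9.365), (12.333,4).
By the shoelace formula its area is 19.58.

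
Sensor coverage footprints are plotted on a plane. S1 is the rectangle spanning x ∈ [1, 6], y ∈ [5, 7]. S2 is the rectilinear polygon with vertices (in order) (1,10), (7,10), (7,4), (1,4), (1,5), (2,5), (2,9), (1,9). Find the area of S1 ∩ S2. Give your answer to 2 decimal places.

8.00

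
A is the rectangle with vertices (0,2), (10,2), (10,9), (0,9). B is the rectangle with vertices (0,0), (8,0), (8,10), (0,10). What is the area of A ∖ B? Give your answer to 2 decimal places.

14.00

|A∩B|: x∈[0,8], y∈[2,9] → 8·7 = 56.
|A| = 70.
|A ∖ B| = |A| − |A∩B| = 70 − 56 = 14.00.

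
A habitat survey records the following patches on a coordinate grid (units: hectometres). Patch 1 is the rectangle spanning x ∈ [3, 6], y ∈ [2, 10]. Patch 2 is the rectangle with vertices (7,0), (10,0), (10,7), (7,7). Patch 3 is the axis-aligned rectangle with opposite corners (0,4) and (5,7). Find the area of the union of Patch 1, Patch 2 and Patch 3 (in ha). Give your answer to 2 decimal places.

54.00

By inclusion–exclusion:
Individual areas: |Patch 1| = 24, |Patch 2| = 21, |Patch 3| = 15.
|Patch 1∩Patch 2| = 0 (no overlap).
|Patch 1∩Patch 3|: x∈[3,5], y∈[4,7] → 2·3 = 6.
|Patch 2∩Patch 3| = 0 (no overlap).
|Patch 1∩Patch 2∩Patch 3| = 0.
|Patch 1 ∪ Patch 2 ∪ Patch 3| = 60 − 6 + 0 = 54.00.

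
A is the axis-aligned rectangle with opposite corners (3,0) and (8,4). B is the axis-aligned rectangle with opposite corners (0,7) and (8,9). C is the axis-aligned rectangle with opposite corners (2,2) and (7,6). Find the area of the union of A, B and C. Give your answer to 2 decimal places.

By inclusion–exclusion:
Individual areas: |A| = 20, |B| = 16, |C| = 20.
|A∩B| = 0 (no overlap).
|A∩C|: x∈[3,7], y∈[2,4] → 4·2 = 8.
|B∩C| = 0 (no overlap).
|A∩B∩C| = 0.
|A ∪ B ∪ C| = 56 − 8 + 0 = 48.00.

48.00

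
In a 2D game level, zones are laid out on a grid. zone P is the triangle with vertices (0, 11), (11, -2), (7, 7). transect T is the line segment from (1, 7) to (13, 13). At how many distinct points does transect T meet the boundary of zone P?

2

The segment meets the boundary at (4.2,8.6), (2.676,7.838).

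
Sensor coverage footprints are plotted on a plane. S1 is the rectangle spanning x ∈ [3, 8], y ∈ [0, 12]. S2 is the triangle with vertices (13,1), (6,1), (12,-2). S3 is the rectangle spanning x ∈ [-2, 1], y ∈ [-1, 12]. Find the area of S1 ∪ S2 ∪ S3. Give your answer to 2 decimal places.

By inclusion–exclusion:
Individual areas: |S1| = 60, |S2| = 10.5, |S3| = 39.
|S1∩S2| = 1.
|S1∩S3| = 0 (no overlap).
|S2∩S3| = 0.
|S1∩S2∩S3| = 0.
|S1 ∪ S2 ∪ S3| = 109.5 − 1 + 0 = 108.50.

108.50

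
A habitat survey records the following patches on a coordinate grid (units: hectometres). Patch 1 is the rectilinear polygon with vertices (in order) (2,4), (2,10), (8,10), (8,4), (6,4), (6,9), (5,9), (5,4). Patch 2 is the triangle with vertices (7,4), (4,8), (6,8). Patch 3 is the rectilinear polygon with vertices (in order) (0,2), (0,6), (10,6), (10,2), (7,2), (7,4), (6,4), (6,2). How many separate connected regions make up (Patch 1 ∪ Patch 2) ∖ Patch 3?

1

(Patch 1 ∪ Patch 2) ∖ Patch 3 is a single connected region.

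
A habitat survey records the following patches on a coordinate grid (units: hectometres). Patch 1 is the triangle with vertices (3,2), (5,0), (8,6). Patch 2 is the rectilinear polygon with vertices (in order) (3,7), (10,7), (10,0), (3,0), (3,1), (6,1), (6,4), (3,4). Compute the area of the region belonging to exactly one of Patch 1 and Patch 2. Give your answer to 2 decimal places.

42.50

|Patch 1| = 9, |Patch 2| = 40, |Patch 1∩Patch 2| = 3.25.
|Patch 1 △ Patch 2| = |Patch 1| + |Patch 2| − 2·|Patch 1∩Patch 2| = 9 + 40 − 6.5 = 42.50.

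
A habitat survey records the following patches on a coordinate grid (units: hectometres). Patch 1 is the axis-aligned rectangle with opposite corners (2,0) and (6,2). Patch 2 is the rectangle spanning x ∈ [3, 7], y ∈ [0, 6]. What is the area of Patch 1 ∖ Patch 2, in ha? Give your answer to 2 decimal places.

2.00

|Patch 1∩Patch 2|: x∈[3,6], y∈[0,2] → 3·2 = 6.
|Patch 1| = 8.
|Patch 1 ∖ Patch 2| = |Patch 1| − |Patch 1∩Patch 2| = 8 − 6 = 2.00.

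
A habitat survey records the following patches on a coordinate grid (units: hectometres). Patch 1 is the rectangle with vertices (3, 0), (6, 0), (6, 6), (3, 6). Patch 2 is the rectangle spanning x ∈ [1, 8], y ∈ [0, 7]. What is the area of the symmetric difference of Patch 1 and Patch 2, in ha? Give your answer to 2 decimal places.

31.00

|Patch 1∩Patch 2|: x∈[3,6], y∈[0,6] → 3·6 = 18.
|Patch 1 △ Patch 2| = |Patch 1| + |Patch 2| − 2·|Patch 1∩Patch 2| = 18 + 49 − 36 = 31.00.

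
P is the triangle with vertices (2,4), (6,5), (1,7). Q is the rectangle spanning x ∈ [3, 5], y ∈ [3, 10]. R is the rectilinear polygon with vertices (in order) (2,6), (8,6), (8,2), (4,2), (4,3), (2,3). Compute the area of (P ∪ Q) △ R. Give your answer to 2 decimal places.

|P ∪ Q| = 17.9.
|(P ∪ Q) ∩ R| = 8.2.
|(P ∪ Q) △ R| = 17.9 + 22 − 16.4 = 23.50.

23.50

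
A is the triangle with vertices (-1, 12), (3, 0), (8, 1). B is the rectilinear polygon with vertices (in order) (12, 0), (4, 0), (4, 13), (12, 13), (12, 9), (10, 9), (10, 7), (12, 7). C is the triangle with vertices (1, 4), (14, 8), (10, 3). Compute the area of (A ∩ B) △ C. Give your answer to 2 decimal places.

32.04

|A ∩ B| = 11.3778.
|(A ∩ B) ∩ C| = 1.9174.
|(A ∩ B) △ C| = 11.3778 + 24.5 − 3.8347 = 32.04.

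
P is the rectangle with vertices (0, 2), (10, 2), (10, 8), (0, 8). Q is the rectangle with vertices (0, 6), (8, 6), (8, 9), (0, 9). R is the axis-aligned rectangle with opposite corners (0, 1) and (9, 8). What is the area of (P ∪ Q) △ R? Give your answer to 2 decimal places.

|P ∪ Q| = 68.
|(P ∪ Q) ∩ R| = 54.
|(P ∪ Q) △ R| = 68 + 63 − 108 = 23.00.

23.00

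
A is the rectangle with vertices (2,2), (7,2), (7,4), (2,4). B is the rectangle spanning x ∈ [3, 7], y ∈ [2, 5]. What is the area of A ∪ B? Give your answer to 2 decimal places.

14.00

By inclusion–exclusion:
Individual areas: |A| = 10, |B| = 12.
|A∩B|: x∈[3,7], y∈[2,4] → 4·2 = 8.
|A ∪ B| = 22 − 8 = 14.00.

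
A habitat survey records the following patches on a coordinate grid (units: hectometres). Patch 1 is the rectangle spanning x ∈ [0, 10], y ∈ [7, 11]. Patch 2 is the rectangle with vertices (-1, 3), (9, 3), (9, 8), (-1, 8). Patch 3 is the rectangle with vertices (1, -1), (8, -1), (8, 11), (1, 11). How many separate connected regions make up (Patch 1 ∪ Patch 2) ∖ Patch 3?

2

(Patch 1 ∪ Patch 2) ∖ Patch 3 splits into 2 disjoint pieces (area 13, area 12).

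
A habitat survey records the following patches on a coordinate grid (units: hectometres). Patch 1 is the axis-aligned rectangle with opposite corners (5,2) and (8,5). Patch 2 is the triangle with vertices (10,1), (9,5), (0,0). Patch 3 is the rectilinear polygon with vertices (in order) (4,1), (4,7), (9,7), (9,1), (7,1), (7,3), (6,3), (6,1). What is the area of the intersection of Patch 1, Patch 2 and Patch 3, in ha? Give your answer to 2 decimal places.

The intersection is the polygon with vertices (7,2), (7,3), (6,3), (6,2), (5,2), (5,2.778), (8,4.444), (8,2).
By the shoelace formula its area is 3.83.

3.83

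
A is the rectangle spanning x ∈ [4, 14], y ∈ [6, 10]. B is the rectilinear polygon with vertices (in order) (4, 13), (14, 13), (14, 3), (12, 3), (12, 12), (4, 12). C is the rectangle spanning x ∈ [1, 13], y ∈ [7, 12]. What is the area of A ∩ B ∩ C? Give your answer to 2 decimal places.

3.00

The intersection is the polygon with vertices (12,10), (13,10), (13,7), (12,7).
By the shoelace formula its area is 3.00.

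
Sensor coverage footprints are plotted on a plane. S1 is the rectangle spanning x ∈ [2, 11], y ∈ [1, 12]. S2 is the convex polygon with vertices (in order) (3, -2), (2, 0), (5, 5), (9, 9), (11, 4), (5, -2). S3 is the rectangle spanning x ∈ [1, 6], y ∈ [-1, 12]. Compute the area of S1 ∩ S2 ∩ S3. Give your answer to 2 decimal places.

The intersection is the polygon with vertices (5,5), (6,6), (6,1), (2.6,1).
By the shoelace formula its area is 9.30.

9.30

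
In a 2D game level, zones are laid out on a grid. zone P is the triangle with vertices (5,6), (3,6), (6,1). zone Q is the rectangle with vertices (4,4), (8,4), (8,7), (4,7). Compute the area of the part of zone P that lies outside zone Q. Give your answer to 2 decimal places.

2.63

|zone P| = 5, |zone P∩zone Q| = 2.3667.
|zone P ∖ zone Q| = |zone P| − |zone P∩zone Q| = 5 − 2.3667 = 2.63.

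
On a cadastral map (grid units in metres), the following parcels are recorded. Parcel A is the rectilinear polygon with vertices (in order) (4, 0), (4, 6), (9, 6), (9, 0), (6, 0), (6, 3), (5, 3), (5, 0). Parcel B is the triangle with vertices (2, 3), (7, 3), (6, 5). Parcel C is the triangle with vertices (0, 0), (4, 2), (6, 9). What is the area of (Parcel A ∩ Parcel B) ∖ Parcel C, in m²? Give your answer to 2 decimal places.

3.48

|Parcel A ∩ Parcel B| = 4.
|(Parcel A ∩ Parcel B) ∩ Parcel C| = 0.5238.
|(Parcel A ∩ Parcel B) ∖ Parcel C| = 4 − 0.5238 = 3.48.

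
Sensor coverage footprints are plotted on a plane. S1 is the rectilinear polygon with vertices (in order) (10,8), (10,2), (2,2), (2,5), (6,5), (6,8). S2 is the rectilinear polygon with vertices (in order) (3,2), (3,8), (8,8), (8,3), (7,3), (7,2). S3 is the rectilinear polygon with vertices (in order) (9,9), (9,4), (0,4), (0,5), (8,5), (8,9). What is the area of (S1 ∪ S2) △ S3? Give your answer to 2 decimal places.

|S1 ∪ S2| = 45.
|(S1 ∪ S2) ∩ S3| = 10.
|(S1 ∪ S2) △ S3| = 45 + 13 − 20 = 38.00.

38.00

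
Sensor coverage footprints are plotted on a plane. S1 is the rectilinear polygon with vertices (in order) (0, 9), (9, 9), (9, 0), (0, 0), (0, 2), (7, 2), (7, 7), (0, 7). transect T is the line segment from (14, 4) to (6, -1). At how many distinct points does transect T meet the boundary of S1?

The segment meets the boundary at (7.6,0), (9,0.875).

2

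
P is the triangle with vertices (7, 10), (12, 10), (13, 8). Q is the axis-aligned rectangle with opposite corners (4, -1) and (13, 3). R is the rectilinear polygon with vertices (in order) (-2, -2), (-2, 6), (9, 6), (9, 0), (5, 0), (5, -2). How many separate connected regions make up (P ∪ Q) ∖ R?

(P ∪ Q) ∖ R splits into 2 disjoint pieces (area 5, area 20).

2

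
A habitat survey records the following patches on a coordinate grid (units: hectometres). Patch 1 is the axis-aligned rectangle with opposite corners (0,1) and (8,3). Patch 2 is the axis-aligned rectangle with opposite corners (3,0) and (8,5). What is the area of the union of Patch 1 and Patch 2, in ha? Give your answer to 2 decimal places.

By inclusion–exclusion:
Individual areas: |Patch 1| = 16, |Patch 2| = 25.
|Patch 1∩Patch 2|: x∈[3,8], y∈[1,3] → 5·2 = 10.
|Patch 1 ∪ Patch 2| = 41 − 10 = 31.00.

31.00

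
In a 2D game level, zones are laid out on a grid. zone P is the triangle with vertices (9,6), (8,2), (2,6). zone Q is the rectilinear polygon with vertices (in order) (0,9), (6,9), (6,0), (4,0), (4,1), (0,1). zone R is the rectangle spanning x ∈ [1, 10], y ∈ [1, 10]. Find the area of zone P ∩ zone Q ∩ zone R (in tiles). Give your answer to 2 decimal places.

5.33

The intersection is the polygon with vertices (6,6), (6,3.333), (2,6).
By the shoelace formula its area is 5.33.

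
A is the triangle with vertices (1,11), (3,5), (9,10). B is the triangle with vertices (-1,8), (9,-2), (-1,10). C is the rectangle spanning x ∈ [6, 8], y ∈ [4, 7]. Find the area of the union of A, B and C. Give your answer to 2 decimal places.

By inclusion–exclusion:
Individual areas: |A| = 23, |B| = 10, |C| = 6.
|A∩B| = 0.0209.
|A∩C| = 0.
|B∩C| = 0.
|A∩B∩C| = 0.
|A ∪ B ∪ C| = 39 − 0.0209 + 0 = 38.98.

38.98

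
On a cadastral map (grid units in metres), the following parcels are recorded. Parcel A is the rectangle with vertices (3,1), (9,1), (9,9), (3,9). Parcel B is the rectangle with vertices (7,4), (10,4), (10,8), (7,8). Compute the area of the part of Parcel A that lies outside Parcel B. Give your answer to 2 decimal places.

40.00

|Parcel A∩Parcel B|: x∈[7,9], y∈[4,8] → 2·4 = 8.
|Parcel A| = 48.
|Parcel A ∖ Parcel B| = |Parcel A| − |Parcel A∩Parcel B| = 48 − 8 = 40.00.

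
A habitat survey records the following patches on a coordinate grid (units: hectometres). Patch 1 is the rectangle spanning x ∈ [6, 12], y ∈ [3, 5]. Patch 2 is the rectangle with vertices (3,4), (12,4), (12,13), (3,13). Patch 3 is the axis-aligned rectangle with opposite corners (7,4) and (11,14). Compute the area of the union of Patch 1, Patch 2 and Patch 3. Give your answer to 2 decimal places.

91.00

By inclusion–exclusion:
Individual areas: |Patch 1| = 12, |Patch 2| = 81, |Patch 3| = 40.
|Patch 1∩Patch 2|: x∈[6,12], y∈[4,5] → 6·1 = 6.
|Patch 1∩Patch 3|: x∈[7,11], y∈[4,5] → 4·1 = 4.
|Patch 2∩Patch 3|: x∈[7,11], y∈[4,13] → 4·9 = 36.
|Patch 1∩Patch 2∩Patch 3| = 4.
|Patch 1 ∪ Patch 2 ∪ Patch 3| = 133 − 46 + 4 = 91.00.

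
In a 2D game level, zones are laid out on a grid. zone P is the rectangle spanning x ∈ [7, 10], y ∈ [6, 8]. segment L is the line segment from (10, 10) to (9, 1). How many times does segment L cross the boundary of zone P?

The segment meets the boundary at (9.556,6), (9.778,8).

2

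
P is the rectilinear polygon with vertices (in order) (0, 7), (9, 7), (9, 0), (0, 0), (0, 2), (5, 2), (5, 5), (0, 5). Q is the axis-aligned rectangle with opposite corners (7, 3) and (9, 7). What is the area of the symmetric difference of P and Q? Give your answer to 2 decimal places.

40.00

|P| = 48, |Q| = 8, |P∩Q| = 8.
|P △ Q| = |P| + |Q| − 2·|P∩Q| = 48 + 8 − 16 = 40.00.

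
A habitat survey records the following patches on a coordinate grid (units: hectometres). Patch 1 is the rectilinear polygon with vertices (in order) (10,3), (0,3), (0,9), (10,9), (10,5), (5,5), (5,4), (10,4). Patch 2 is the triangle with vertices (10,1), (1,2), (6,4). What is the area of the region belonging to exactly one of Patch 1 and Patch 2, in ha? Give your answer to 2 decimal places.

|Patch 1| = 55, |Patch 2| = 11.5, |Patch 1∩Patch 2| = 1.9167.
|Patch 1 △ Patch 2| = |Patch 1| + |Patch 2| − 2·|Patch 1∩Patch 2| = 55 + 11.5 − 3.8333 = 62.67.

62.67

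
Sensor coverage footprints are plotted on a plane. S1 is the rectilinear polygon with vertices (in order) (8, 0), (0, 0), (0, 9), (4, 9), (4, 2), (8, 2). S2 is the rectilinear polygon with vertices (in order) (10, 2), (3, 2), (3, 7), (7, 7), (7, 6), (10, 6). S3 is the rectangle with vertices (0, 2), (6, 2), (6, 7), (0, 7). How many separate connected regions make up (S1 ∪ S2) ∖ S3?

2

(S1 ∪ S2) ∖ S3 splits into 2 disjoint pieces (area 33, area 8).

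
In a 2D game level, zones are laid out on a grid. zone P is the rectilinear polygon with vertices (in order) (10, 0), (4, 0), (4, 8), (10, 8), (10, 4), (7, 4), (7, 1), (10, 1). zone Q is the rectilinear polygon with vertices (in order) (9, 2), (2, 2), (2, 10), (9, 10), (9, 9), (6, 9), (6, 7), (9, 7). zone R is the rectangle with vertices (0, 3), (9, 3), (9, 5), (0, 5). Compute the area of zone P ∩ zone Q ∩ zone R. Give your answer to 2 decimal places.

8.00

The intersection is the polygon with vertices (9,4), (7,4), (7,3), (4,3), (4,5), (9,5).
By the shoelace formula its area is 8.00.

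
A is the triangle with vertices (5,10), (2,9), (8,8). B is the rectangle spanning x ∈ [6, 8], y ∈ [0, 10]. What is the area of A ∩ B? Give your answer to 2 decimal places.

1.00

The intersection is the polygon with vertices (6,8.333), (6,9.333), (8,8).
By the shoelace formula its area is 1.00.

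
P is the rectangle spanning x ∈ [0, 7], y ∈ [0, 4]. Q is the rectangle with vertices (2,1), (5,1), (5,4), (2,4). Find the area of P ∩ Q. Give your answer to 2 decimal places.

|P∩Q|: x∈[2,5], y∈[1,4] → 3·3 = 9.

9.00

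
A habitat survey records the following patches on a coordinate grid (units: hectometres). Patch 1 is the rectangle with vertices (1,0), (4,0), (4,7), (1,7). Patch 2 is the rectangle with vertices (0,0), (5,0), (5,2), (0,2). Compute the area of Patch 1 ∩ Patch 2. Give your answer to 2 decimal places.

|Patch 1∩Patch 2|: x∈[1,4], y∈[0,2] → 3·2 = 6.

6.00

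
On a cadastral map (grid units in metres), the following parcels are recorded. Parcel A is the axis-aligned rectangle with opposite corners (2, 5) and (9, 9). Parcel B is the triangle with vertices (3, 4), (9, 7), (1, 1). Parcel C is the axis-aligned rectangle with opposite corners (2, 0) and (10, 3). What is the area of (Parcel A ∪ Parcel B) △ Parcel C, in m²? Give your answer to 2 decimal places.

|Parcel A ∪ Parcel B| = 32.6667.
|(Parcel A ∪ Parcel B) ∩ Parcel C| = 0.9583.
|(Parcel A ∪ Parcel B) △ Parcel C| = 32.6667 + 24 − 1.9167 = 54.75.

54.75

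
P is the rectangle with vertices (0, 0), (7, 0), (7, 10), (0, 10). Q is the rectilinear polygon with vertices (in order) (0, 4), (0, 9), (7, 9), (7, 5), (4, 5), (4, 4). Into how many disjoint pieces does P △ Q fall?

2

P △ Q splits into 2 disjoint pieces (area 31, area 7).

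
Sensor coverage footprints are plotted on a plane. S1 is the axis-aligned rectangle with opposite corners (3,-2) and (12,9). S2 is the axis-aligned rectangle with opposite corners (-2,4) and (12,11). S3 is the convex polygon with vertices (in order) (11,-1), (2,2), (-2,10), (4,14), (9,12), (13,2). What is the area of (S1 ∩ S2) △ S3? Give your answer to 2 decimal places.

98.60

|S1 ∩ S2| = 45.
|(S1 ∩ S2) ∩ S3| = 40.95.
|(S1 ∩ S2) △ S3| = 45 + 135.5 − 81.9 = 98.60.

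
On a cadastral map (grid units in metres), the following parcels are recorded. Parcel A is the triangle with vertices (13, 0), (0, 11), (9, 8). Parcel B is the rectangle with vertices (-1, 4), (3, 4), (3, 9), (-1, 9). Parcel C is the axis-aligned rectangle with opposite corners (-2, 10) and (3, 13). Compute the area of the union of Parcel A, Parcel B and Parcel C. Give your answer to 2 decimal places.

By inclusion–exclusion:
Individual areas: |Parcel A| = 30, |Parcel B| = 20, |Parcel C| = 15.
|Parcel A∩Parcel B| = 0.1713.
|Parcel A∩Parcel C| = 0.9091.
|Parcel B∩Parcel C| = 0 (no overlap).
|Parcel A∩Parcel B∩Parcel C| = 0.
|Parcel A ∪ Parcel B ∪ Parcel C| = 65 − 1.0804 + 0 = 63.92.

63.92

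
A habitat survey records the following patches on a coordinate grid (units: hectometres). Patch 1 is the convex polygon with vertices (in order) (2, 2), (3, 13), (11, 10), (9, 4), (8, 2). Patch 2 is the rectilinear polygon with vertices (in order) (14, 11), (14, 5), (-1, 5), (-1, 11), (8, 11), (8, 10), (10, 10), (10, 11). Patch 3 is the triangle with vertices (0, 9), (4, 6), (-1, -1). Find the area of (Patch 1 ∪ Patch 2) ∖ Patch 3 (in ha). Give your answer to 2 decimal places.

|Patch 1 ∪ Patch 2| = 114.7519.
|(Patch 1 ∪ Patch 2) ∩ Patch 3| = 11.2659.
|(Patch 1 ∪ Patch 2) ∖ Patch 3| = 114.7519 − 11.2659 = 103.49.

103.49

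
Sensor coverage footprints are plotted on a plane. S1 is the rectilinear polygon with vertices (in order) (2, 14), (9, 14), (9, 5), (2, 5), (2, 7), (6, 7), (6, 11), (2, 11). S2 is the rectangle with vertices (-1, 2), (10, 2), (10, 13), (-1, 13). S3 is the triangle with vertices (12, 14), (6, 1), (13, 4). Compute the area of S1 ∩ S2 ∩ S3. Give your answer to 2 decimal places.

1.44

The intersection is the polygon with vertices (7.846,5), (9,7.5), (9,5).
By the shoelace formula its area is 1.44.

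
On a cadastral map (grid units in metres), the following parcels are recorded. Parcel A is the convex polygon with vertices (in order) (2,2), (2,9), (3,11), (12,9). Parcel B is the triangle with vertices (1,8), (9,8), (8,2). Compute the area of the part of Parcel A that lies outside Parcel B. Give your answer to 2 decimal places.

|Parcel A| = 45, |Parcel A∩Parcel B| = 16.2431.
|Parcel A ∖ Parcel B| = |Parcel A| − |Parcel A∩Parcel B| = 45 − 16.2431 = 28.76.

28.76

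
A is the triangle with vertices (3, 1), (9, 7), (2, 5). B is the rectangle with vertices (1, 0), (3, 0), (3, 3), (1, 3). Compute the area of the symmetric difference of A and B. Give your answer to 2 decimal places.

20.00

|A| = 15, |B| = 6, |A∩B| = 0.5.
|A △ B| = |A| + |B| − 2·|A∩B| = 15 + 6 − 1 = 20.00.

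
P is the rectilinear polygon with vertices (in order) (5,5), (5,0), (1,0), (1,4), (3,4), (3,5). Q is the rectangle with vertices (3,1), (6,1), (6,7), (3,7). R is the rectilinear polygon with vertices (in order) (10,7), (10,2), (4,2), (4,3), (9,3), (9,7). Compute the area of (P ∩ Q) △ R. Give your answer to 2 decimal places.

|P ∩ Q| = 8.
|(P ∩ Q) ∩ R| = 1.
|(P ∩ Q) △ R| = 8 + 10 − 2 = 16.00.

16.00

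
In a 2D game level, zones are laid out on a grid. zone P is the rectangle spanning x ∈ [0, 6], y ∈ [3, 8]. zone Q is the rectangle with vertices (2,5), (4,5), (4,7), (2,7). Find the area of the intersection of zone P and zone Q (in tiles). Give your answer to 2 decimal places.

4.00

|zone P∩zone Q|: x∈[2,4], y∈[5,7] → 2·2 = 4.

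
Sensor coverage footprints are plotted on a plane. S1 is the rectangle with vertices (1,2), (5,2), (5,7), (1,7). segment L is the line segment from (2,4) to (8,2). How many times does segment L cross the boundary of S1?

The segment meets the boundary at (5,3).

1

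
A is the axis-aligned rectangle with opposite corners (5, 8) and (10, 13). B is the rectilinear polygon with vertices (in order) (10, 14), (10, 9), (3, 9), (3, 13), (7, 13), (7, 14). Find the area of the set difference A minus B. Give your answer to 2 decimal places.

5.00

|A| = 25, |A∩B| = 20.
|A ∖ B| = |A| − |A∩B| = 25 − 20 = 5.00.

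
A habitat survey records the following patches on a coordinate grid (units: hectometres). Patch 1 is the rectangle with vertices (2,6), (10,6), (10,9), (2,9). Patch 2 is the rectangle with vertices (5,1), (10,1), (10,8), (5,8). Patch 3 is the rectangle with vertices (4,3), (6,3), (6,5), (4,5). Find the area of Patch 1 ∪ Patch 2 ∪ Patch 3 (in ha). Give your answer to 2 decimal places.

By inclusion–exclusion:
Individual areas: |Patch 1| = 24, |Patch 2| = 35, |Patch 3| = 4.
|Patch 1∩Patch 2|: x∈[5,10], y∈[6,8] → 5·2 = 10.
|Patch 1∩Patch 3| = 0 (no overlap).
|Patch 2∩Patch 3|: x∈[5,6], y∈[3,5] → 1·2 = 2.
|Patch 1∩Patch 2∩Patch 3| = 0.
|Patch 1 ∪ Patch 2 ∪ Patch 3| = 63 − 12 + 0 = 51.00.

51.00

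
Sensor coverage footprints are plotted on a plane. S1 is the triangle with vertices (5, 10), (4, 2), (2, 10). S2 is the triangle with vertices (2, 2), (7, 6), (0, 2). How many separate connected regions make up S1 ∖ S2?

S1 ∖ S2 splits into 2 disjoint pieces (area 11.0769, area 0.4444).

2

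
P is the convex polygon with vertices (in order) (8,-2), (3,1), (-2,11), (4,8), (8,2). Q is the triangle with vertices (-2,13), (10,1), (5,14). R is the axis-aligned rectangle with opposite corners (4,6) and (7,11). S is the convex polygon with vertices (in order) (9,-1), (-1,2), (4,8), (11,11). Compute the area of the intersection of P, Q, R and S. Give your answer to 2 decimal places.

The intersection is the polygon with vertices (5,6), (4,7), (4,8), (5.333,6).
By the shoelace formula its area is 0.83.

0.83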